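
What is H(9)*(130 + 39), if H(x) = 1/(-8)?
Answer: -169/8 ≈ -21.125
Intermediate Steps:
H(x) = -⅛
H(9)*(130 + 39) = -(130 + 39)/8 = -⅛*169 = -169/8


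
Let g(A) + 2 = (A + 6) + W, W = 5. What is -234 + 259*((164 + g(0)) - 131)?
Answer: 10644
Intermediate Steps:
g(A) = 9 + A (g(A) = -2 + ((A + 6) + 5) = -2 + ((6 + A) + 5) = -2 + (11 + A) = 9 + A)
-234 + 259*((164 + g(0)) - 131) = -234 + 259*((164 + (9 + 0)) - 131) = -234 + 259*((164 + 9) - 131) = -234 + 259*(173 - 131) = -234 + 259*42 = -234 + 10878 = 10644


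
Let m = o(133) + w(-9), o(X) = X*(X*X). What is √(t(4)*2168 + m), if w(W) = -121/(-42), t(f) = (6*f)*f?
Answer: √4517194542/42 ≈ 1600.2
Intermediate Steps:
o(X) = X³ (o(X) = X*X² = X³)
t(f) = 6*f²
w(W) = 121/42 (w(W) = -121*(-1/42) = 121/42)
m = 98810875/42 (m = 133³ + 121/42 = 2352637 + 121/42 = 98810875/42 ≈ 2.3526e+6)
√(t(4)*2168 + m) = √((6*4²)*2168 + 98810875/42) = √((6*16)*2168 + 98810875/42) = √(96*2168 + 98810875/42) = √(208128 + 98810875/42) = √(107552251/42) = √4517194542/42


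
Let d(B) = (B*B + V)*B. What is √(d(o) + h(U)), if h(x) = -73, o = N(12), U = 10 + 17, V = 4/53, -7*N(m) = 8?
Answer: I*√502991041/2597 ≈ 8.6359*I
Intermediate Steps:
N(m) = -8/7 (N(m) = -⅐*8 = -8/7)
V = 4/53 (V = 4*(1/53) = 4/53 ≈ 0.075472)
U = 27
o = -8/7 ≈ -1.1429
d(B) = B*(4/53 + B²) (d(B) = (B*B + 4/53)*B = (B² + 4/53)*B = (4/53 + B²)*B = B*(4/53 + B²))
√(d(o) + h(U)) = √(-8*(4/53 + (-8/7)²)/7 - 73) = √(-8*(4/53 + 64/49)/7 - 73) = √(-8/7*3588/2597 - 73) = √(-28704/18179 - 73) = √(-1355771/18179) = I*√502991041/2597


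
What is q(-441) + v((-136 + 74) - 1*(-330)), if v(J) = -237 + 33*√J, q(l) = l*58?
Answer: -25815 + 66*√67 ≈ -25275.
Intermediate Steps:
q(l) = 58*l
q(-441) + v((-136 + 74) - 1*(-330)) = 58*(-441) + (-237 + 33*√((-136 + 74) - 1*(-330))) = -25578 + (-237 + 33*√(-62 + 330)) = -25578 + (-237 + 33*√268) = -25578 + (-237 + 33*(2*√67)) = -25578 + (-237 + 66*√67) = -25815 + 66*√67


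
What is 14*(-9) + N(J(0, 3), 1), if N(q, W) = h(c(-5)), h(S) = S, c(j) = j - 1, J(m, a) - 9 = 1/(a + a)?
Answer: -132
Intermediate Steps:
J(m, a) = 9 + 1/(2*a) (J(m, a) = 9 + 1/(a + a) = 9 + 1/(2*a))
c(j) = -1 + j
N(q, W) = -6 (N(q, W) = -1 - 5 = -6)
14*(-9) + N(J(0, 3), 1) = 14*(-9) - 6 = -126 - 6 = -132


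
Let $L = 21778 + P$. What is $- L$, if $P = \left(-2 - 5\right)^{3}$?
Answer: $-21435$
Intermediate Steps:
$P = -343$ ($P = \left(-2 - 5\right)^{3} = \left(-7\right)^{3} = -343$)
$L = 21435$ ($L = 21778 - 343 = 21435$)
$- L = \left(-1\right) 21435 = -21435$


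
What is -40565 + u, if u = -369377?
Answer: -409942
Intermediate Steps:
-40565 + u = -40565 - 369377 = -409942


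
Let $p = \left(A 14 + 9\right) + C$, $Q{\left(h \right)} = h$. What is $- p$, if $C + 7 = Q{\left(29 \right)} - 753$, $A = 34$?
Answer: $246$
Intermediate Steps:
$C = -731$ ($C = -7 + \left(29 - 753\right) = -7 - 724 = -731$)
$p = -246$ ($p = \left(34 \cdot 14 + 9\right) - 731 = \left(476 + 9\right) - 731 = 485 - 731 = -246$)
$- p = \left(-1\right) \left(-246\right) = 246$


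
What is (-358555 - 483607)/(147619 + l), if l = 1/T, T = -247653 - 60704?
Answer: -129843273917/22759675991 ≈ -5.7050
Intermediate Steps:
T = -308357
l = -1/308357 (l = 1/(-308357) = -1/308357 ≈ -3.2430e-6)
(-358555 - 483607)/(147619 + l) = (-358555 - 483607)/(147619 - 1/308357) = -842162/45519351982/308357 = -842162*308357/45519351982 = -129843273917/22759675991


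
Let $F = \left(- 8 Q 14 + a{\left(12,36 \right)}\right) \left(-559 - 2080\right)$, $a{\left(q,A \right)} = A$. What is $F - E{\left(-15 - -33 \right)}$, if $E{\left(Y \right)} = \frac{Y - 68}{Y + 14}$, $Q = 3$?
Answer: $\frac{12667225}{16} \approx 7.917 \cdot 10^{5}$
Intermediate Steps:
$E{\left(Y \right)} = \frac{-68 + Y}{14 + Y}$
$F = 791700$ ($F = \left(\left(-8\right) 3 \cdot 14 + 36\right) \left(-559 - 2080\right) = \left(\left(-24\right) 14 + 36\right) \left(-2639\right) = \left(-336 + 36\right) \left(-2639\right) = \left(-300\right) \left(-2639\right) = 791700$)
$F - E{\left(-15 - -33 \right)} = 791700 - \frac{-68 - -18}{14 - -18} = 791700 - \frac{-68 + \left(-15 + 33\right)}{14 + \left(-15 + 33\right)} = 791700 - \frac{-68 + 18}{14 + 18} = 791700 - \frac{1}{32} \left(-50\right) = 791700 - - \frac{25}{16} = 791700 + \frac{25}{16} = \frac{12667225}{16}$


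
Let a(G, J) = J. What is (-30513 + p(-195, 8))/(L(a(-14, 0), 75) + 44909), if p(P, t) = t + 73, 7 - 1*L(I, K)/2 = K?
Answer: -30432/44773 ≈ -0.67970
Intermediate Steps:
L(I, K) = 14 - 2*K
p(P, t) = 73 + t
(-30513 + p(-195, 8))/(L(a(-14, 0), 75) + 44909) = (-30513 + (73 + 8))/((14 - 2*75) + 44909) = (-30513 + 81)/((14 - 150) + 44909) = -30432/(-136 + 44909) = -30432/44773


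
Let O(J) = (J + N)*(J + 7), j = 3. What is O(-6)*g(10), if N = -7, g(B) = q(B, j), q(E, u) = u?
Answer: -39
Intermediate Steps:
g(B) = 3
O(J) = (-7 + J)*(7 + J) (O(J) = (J - 7)*(J + 7) = (-7 + J)*(7 + J))
O(-6)*g(10) = (-49 + (-6)²)*3 = (-49 + 36)*3 = -13*3 = -39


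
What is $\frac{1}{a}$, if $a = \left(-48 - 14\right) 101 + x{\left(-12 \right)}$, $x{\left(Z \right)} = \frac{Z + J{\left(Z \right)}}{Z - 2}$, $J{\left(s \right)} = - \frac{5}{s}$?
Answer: $- \frac{168}{1051877} \approx -0.00015971$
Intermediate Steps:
$x{\left(Z \right)} = \frac{Z - \frac{5}{Z}}{-2 + Z}$ ($x{\left(Z \right)} = \frac{Z - \frac{5}{Z}}{Z - 2} = \frac{Z - \frac{5}{Z}}{-2 + Z}$)
$a = - \frac{1051877}{168}$ ($a = \left(-48 - 14\right) 101 + \frac{-5 + \left(-12\right)^{2}}{\left(-12\right) \left(-2 - 12\right)} = \left(-62\right) 101 - \frac{-5 + 144}{12 \left(-14\right)} = -6262 - \left(- \frac{1}{168}\right) 139 = -6262 + \frac{139}{168} = - \frac{1051877}{168} \approx -6261.2$)
$\frac{1}{a} = \frac{1}{- \frac{1051877}{168}} = - \frac{168}{1051877}$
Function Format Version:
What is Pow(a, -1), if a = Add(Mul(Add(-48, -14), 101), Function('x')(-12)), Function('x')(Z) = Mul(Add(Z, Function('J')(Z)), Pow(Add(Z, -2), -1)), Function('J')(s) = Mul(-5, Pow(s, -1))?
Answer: Rational(-168, 1051877) ≈ -0.00015971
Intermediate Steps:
Function('x')(Z) = Mul(Pow(Add(-2, Z), -1), Add(Z, Mul(-5, Pow(Z, -1)))) (Function('x')(Z) = Mul(Add(Z, Mul(-5, Pow(Z, -1))), Pow(Add(Z, -2), -1)) = Mul(Add(Z, Mul(-5, Pow(Z, -1))), Pow(Add(-2, Z), -1)) = Mul(Pow(Add(-2, Z), -1), Add(Z, Mul(-5, Pow(Z, -1)))))
a = Rational(-1051877, 168) (a = Add(Mul(Add(-48, -14), 101), Mul(Pow(-12, -1), Pow(Add(-2, -12), -1), Add(-5, Pow(-12, 2)))) = Add(Mul(-62, 101), Mul(Rational(-1, 12), Pow(-14, -1), Add(-5, 144))) = Add(-6262, Mul(Rational(-1, 12), Rational(-1, 14), 139)) = Add(-6262, Rational(139, 168)) = Rational(-1051877, 168) ≈ -6261.2)
Pow(a, -1) = Pow(Rational(-1051877, 168), -1) = Rational(-168, 1051877)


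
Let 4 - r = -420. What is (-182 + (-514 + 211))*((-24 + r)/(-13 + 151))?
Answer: -97000/69 ≈ -1405.8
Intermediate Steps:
r = 424 (r = 4 - 1*(-420) = 4 + 420 = 424)
(-182 + (-514 + 211))*((-24 + r)/(-13 + 151)) = (-182 + (-514 + 211))*((-24 + 424)/(-13 + 151)) = (-182 - 303)*(400/138) = -194000/138 = -485*200/69 = -97000/69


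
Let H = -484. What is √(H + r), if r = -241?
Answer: 5*I*√29 ≈ 26.926*I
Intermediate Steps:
√(H + r) = √(-484 - 241) = √(-725) = 5*I*√29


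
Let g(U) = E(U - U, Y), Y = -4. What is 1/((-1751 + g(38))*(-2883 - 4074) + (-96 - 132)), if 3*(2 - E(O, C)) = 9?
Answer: 1/12188436 ≈ 8.2045e-8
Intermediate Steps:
E(O, C) = -1 (E(O, C) = 2 - ⅓*9 = 2 - 3 = -1)
g(U) = -1
1/((-1751 + g(38))*(-2883 - 4074) + (-96 - 132)) = 1/((-1751 - 1)*(-2883 - 4074) + (-96 - 132)) = 1/(-1752*(-6957) - 228) = 1/(12188664 - 228) = 1/12188436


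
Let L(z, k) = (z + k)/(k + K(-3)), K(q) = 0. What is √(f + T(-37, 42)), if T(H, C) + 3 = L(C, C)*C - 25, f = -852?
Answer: 2*I*√199 ≈ 28.213*I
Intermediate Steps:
L(z, k) = (k + z)/k (L(z, k) = (z + k)/(k + 0) = (k + z)/k)
T(H, C) = -28 + 2*C (T(H, C) = -3 + (((C + C)/C)*C - 25) = -3 + (((2*C)/C)*C - 25) = -3 + (2*C - 25) = -3 + (-25 + 2*C) = -28 + 2*C)
√(f + T(-37, 42)) = √(-852 + (-28 + 2*42)) = √(-852 + (-28 + 84)) = √(-852 + 56) = √(-796) = 2*I*√199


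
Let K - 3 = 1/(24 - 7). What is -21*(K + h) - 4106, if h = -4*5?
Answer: -63754/17 ≈ -3750.2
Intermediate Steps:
h = -20
K = 52/17 (K = 3 + 1/(24 - 7) = 3 + 1/17 = 52/17 ≈ 3.0588)
-21*(K + h) - 4106 = -21*(52/17 - 20) - 4106 = -21*(-288/17) - 4106 = 6048/17 - 4106 = -63754/17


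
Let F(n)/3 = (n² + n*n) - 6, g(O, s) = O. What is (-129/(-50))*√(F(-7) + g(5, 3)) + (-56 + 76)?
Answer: 20 + 129*√281/50 ≈ 63.249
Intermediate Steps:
F(n) = -18 + 6*n² (F(n) = 3*((n² + n*n) - 6) = 3*((n² + n²) - 6) = 3*(2*n² - 6) = 3*(-6 + 2*n²) = -18 + 6*n²)
(-129/(-50))*√(F(-7) + g(5, 3)) + (-56 + 76) = (-129/(-50))*√((-18 + 6*(-7)²) + 5) + (-56 + 76) = (-129*(-1/50))*√((-18 + 6*49) + 5) + 20 = 129*√((-18 + 294) + 5)/50 + 20 = 129*√(276 + 5)/50 + 20 = 129*√281/50 + 20 = 20 + 129*√281/50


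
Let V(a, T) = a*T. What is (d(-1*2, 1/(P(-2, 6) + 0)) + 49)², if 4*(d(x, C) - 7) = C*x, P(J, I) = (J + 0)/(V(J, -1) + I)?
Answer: 3364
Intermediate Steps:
V(a, T) = T*a
P(J, I) = J/(I - J) (P(J, I) = (J + 0)/(-J + I) = J/(I - J))
d(x, C) = 7 + C*x/4 (d(x, C) = 7 + (C*x)/4 = 7 + C*x/4)
(d(-1*2, 1/(P(-2, 6) + 0)) + 49)² = ((7 + (-1*2)/(4*(-2/(6 - 1*(-2)) + 0))) + 49)² = ((7 + (¼)*(-2)/(-2/(6 + 2) + 0)) + 49)² = ((7 + (¼)*(-2)/(-2/8 + 0)) + 49)² = ((7 + (¼)*(-2)/(-2*⅛ + 0)) + 49)² = ((7 + (¼)*(-2)/(-¼ + 0)) + 49)² = ((7 + (¼)*(-2)/(-¼)) + 49)² = ((7 + (¼)*(-4)*(-2)) + 49)² = ((7 + 2) + 49)² = (9 + 49)² = 58² = 3364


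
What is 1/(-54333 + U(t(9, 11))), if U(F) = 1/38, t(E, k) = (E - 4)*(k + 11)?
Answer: -38/2064653 ≈ -1.8405e-5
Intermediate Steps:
t(E, k) = (-4 + E)*(11 + k)
U(F) = 1/38
1/(-54333 + U(t(9, 11))) = 1/(-54333 + 1/38) = 1/(-2064653/38) = -38/2064653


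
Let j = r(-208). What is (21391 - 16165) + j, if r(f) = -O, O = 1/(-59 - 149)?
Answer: 1087009/208 ≈ 5226.0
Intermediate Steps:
O = -1/208 (O = 1/(-208) = -1/208 ≈ -0.0048077)
r(f) = 1/208 (r(f) = -1*(-1/208) = 1/208)
j = 1/208 ≈ 0.0048077
(21391 - 16165) + j = (21391 - 16165) + 1/208 = 5226 + 1/208 = 1087009/208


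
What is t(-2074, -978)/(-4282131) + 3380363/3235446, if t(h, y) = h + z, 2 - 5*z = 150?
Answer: 24136605462931/23091006025710 ≈ 1.0453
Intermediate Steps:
z = -148/5 (z = ⅖ - ⅕*150 = ⅖ - 30 = -148/5 ≈ -29.600)
t(h, y) = -148/5 + h (t(h, y) = h - 148/5 = -148/5 + h)
t(-2074, -978)/(-4282131) + 3380363/3235446 = (-148/5 - 2074)/(-4282131) + 3380363/3235446 = -10518/5*(-1/4282131) + 3380363*(1/3235446) = 3506/7136885 + 3380363/3235446 = 24136605462931/23091006025710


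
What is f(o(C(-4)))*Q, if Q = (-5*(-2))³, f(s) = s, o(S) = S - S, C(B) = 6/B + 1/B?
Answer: 0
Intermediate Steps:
C(B) = 7/B (C(B) = 6/B + 1/B = 7/B)
o(S) = 0
Q = 1000 (Q = 10³ = 1000)
f(o(C(-4)))*Q = 0*1000 = 0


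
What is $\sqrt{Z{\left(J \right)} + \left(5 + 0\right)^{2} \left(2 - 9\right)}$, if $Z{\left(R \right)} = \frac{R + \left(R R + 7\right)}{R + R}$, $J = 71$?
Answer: $\frac{i \sqrt{2801802}}{142} \approx 11.788 i$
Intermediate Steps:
$Z{\left(R \right)} = \frac{7 + R + R^{2}}{2 R}$ ($Z{\left(R \right)} = \frac{R + \left(R^{2} + 7\right)}{2 R} = \left(R + \left(7 + R^{2}\right)\right) \frac{1}{2 R} = \left(7 + R + R^{2}\right) \frac{1}{2 R} = \frac{7 + R + R^{2}}{2 R}$)
$\sqrt{Z{\left(J \right)} + \left(5 + 0\right)^{2} \left(2 - 9\right)} = \sqrt{\frac{7 + 71 \left(1 + 71\right)}{2 \cdot 71} + \left(5 + 0\right)^{2} \left(2 - 9\right)} = \sqrt{\frac{1}{2} \cdot \frac{1}{71} \left(7 + 71 \cdot 72\right) + 5^{2} \left(-7\right)} = \sqrt{\frac{1}{2} \cdot \frac{1}{71} \left(7 + 5112\right) + 25 \left(-7\right)} = \sqrt{\frac{1}{2} \cdot \frac{1}{71} \cdot 5119 - 175} = \sqrt{\frac{5119}{142} - 175} = \sqrt{- \frac{19731}{142}} = \frac{i \sqrt{2801802}}{142}$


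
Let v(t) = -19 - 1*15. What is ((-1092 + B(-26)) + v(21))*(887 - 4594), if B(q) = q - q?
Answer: 4174082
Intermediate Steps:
B(q) = 0
v(t) = -34 (v(t) = -19 - 15 = -34)
((-1092 + B(-26)) + v(21))*(887 - 4594) = ((-1092 + 0) - 34)*(887 - 4594) = (-1092 - 34)*(-3707) = -1126*(-3707) = 4174082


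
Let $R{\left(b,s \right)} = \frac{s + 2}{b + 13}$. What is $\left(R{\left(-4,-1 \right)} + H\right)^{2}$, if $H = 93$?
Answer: $\frac{702244}{81} \approx 8669.7$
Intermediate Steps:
$R{\left(b,s \right)} = \frac{2 + s}{13 + b}$
$\left(R{\left(-4,-1 \right)} + H\right)^{2} = \left(\frac{2 - 1}{13 - 4} + 93\right)^{2} = \left(\frac{1}{9} \cdot 1 + 93\right)^{2} = \left(\frac{1}{9} + 93\right)^{2} = \left(\frac{838}{9}\right)^{2} = \frac{702244}{81}$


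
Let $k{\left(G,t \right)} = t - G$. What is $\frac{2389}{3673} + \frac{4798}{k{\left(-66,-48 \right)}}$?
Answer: $\frac{8833028}{33057} \approx 267.21$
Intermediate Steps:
$\frac{2389}{3673} + \frac{4798}{k{\left(-66,-48 \right)}} = \frac{2389}{3673} + \frac{4798}{-48 - -66} = 2389 \cdot \frac{1}{3673} + \frac{4798}{-48 + 66} = \frac{2389}{3673} + \frac{4798}{18} = \frac{2389}{3673} + 4798 \cdot \frac{1}{18} = \frac{2389}{3673} + \frac{2399}{9} = \frac{8833028}{33057}$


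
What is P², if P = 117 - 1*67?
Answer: 2500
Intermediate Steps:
P = 50 (P = 117 - 67 = 50)
P² = 50² = 2500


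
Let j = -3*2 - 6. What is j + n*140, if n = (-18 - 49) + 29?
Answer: -5332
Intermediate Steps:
j = -12 (j = -6 - 6 = -12)
n = -38 (n = -67 + 29 = -38)
j + n*140 = -12 - 38*140 = -12 - 5320 = -5332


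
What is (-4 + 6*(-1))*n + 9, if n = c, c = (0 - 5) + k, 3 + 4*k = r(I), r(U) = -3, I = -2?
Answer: 74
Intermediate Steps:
k = -3/2 (k = -3/4 + (1/4)*(-3) = -3/4 - 3/4 = -3/2 ≈ -1.5000)
c = -13/2 (c = (0 - 5) - 3/2 = -5 - 3/2 = -13/2 ≈ -6.5000)
n = -13/2 ≈ -6.5000
(-4 + 6*(-1))*n + 9 = (-4 + 6*(-1))*(-13/2) + 9 = (-4 - 6)*(-13/2) + 9 = -10*(-13/2) + 9 = 65 + 9 = 74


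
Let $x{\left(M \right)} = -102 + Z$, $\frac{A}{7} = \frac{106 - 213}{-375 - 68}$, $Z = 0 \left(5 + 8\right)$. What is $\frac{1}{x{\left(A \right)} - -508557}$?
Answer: $\frac{1}{508455} \approx 1.9667 \cdot 10^{-6}$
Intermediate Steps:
$Z = 0$ ($Z = 0 \cdot 13 = 0$)
$A = \frac{749}{443}$ ($A = 7 \frac{106 - 213}{-375 - 68} = 7 \left(- \frac{107}{-443}\right) = 7 \left(\left(-107\right) \left(- \frac{1}{443}\right)\right) = 7 \cdot \frac{107}{443} = \frac{749}{443} \approx 1.6907$)
$x{\left(M \right)} = -102$ ($x{\left(M \right)} = -102 + 0 = -102$)
$\frac{1}{x{\left(A \right)} - -508557} = \frac{1}{-102 - -508557} = \frac{1}{-102 + 508557} = \frac{1}{508455}$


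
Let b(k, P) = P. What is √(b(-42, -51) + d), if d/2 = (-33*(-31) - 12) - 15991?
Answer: I*√30011 ≈ 173.24*I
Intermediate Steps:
d = -29960 (d = 2*((-33*(-31) - 12) - 15991) = 2*((1023 - 12) - 15991) = 2*(1011 - 15991) = 2*(-14980) = -29960)
√(b(-42, -51) + d) = √(-51 - 29960) = √(-30011) = I*√30011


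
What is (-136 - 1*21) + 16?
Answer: -141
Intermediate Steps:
(-136 - 1*21) + 16 = (-136 - 21) + 16 = -157 + 16 = -141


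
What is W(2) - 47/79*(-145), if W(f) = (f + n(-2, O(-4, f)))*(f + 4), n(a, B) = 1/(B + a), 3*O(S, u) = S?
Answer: 38104/395 ≈ 96.466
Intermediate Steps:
O(S, u) = S/3
W(f) = (4 + f)*(-3/10 + f) (W(f) = (f + 1/((⅓)*(-4) - 2))*(f + 4) = (f + 1/(-4/3 - 2))*(4 + f) = (f + 1/(-10/3))*(4 + f) = (f - 3/10)*(4 + f) = (-3/10 + f)*(4 + f) = (4 + f)*(-3/10 + f))
W(2) - 47/79*(-145) = (-6/5 + 2² + (37/10)*2) - 47/79*(-145) = (-6/5 + 4 + 37/5) - 47*1/79*(-145) = 51/5 - 47/79*(-145) = 51/5 + 6815/79 = 38104/395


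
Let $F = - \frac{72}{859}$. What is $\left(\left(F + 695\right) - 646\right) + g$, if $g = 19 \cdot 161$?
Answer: $\frac{2669700}{859} \approx 3107.9$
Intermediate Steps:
$F = - \frac{72}{859}$ ($F = \left(-72\right) \frac{1}{859} = - \frac{72}{859} \approx -0.083818$)
$g = 3059$
$\left(\left(F + 695\right) - 646\right) + g = \left(\left(- \frac{72}{859} + 695\right) - 646\right) + 3059 = \left(\frac{596933}{859} - 646\right) + 3059 = \frac{42019}{859} + 3059 = \frac{2669700}{859}$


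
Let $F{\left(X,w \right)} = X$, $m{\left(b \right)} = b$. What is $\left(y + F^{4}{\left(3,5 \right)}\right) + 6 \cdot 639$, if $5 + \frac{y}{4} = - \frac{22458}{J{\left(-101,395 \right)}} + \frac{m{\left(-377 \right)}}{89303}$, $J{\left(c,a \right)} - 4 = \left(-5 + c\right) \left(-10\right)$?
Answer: $\frac{2382057666}{625121} \approx 3810.6$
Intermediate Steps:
$J{\left(c,a \right)} = 54 - 10 c$ ($J{\left(c,a \right)} = 4 + \left(-5 + c\right) \left(-10\right) = 4 - \left(-50 + 10 c\right) = 54 - 10 c$)
$y = - \frac{65291049}{625121}$ ($y = -20 + 4 \left(- \frac{22458}{54 - -1010} - \frac{377}{89303}\right) = -20 + 4 \left(- \frac{22458}{54 + 1010} - \frac{377}{89303}\right) = -20 + 4 \left(- \frac{22458}{1064} - \frac{377}{89303}\right) = -20 + 4 \left(\left(-22458\right) \frac{1}{1064} - \frac{377}{89303}\right) = -20 + 4 \left(- \frac{591}{28} - \frac{377}{89303}\right) = -20 + 4 \left(- \frac{52788629}{2500484}\right) = -20 - \frac{52788629}{625121} = - \frac{65291049}{625121} \approx -104.45$)
$\left(y + F^{4}{\left(3,5 \right)}\right) + 6 \cdot 639 = \left(- \frac{65291049}{625121} + 3^{4}\right) + 6 \cdot 639 = \left(- \frac{65291049}{625121} + 81\right) + 3834 = - \frac{14656248}{625121} + 3834 = \frac{2382057666}{625121}$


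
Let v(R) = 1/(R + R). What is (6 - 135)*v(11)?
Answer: -129/22 ≈ -5.8636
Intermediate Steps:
v(R) = 1/(2*R)
(6 - 135)*v(11) = (6 - 135)*((½)/11) = -129/(2*11) = -129*1/22 = -129/22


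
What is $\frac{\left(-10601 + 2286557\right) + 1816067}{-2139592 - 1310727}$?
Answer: $- \frac{4092023}{3450319} \approx -1.186$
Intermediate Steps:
$\frac{\left(-10601 + 2286557\right) + 1816067}{-2139592 - 1310727} = \frac{2275956 + 1816067}{-3450319} = 4092023 \left(- \frac{1}{3450319}\right) = - \frac{4092023}{3450319}$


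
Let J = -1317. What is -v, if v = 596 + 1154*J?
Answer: 1519222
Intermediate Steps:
v = -1519222 (v = 596 + 1154*(-1317) = 596 - 1519818 = -1519222)
-v = -1*(-1519222) = 1519222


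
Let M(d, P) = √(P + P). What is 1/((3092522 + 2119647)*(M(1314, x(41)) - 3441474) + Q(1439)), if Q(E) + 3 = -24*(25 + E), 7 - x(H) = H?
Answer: -17937544132245/321755489498084366035290173 - 10424338*I*√17/321755489498084366035290173 ≈ -5.5749e-14 - 1.3358e-19*I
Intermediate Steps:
x(H) = 7 - H
M(d, P) = √2*√P (M(d, P) = √(2*P) = √2*√P)
Q(E) = -603 - 24*E (Q(E) = -3 - 24*(25 + E) = -3 + (-600 - 24*E) = -603 - 24*E)
1/((3092522 + 2119647)*(M(1314, x(41)) - 3441474) + Q(1439)) = 1/((3092522 + 2119647)*(√2*√(7 - 1*41) - 3441474) + (-603 - 24*1439)) = 1/(5212169*(√2*√(7 - 41) - 3441474) + (-603 - 34536)) = 1/(5212169*(√2*√(-34) - 3441474) - 35139) = 1/(5212169*(√2*(I*√34) - 3441474) - 35139) = 1/(5212169*(2*I*√17 - 3441474) - 35139) = 1/(5212169*(-3441474 + 2*I*√17) - 35139) = 1/((-17937544097106 + 10424338*I*√17) - 35139) = 1/(-17937544132245 + 10424338*I*√17)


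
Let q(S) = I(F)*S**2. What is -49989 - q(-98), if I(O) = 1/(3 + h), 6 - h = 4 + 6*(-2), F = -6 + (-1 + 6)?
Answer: -859417/17 ≈ -50554.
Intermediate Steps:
F = -1 (F = -6 + 5 = -1)
h = 14 (h = 6 - (4 + 6*(-2)) = 6 - (4 - 12) = 6 - 1*(-8) = 6 + 8 = 14)
I(O) = 1/17 (I(O) = 1/(3 + 14) = 1/17)
q(S) = S**2/17
-49989 - q(-98) = -49989 - (-98)**2/17 = -49989 - 9604/17 = -859417/17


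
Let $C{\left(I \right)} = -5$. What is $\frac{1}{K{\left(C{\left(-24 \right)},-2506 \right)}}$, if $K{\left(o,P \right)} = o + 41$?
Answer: $\frac{1}{36} \approx 0.027778$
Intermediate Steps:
$K{\left(o,P \right)} = 41 + o$
$\frac{1}{K{\left(C{\left(-24 \right)},-2506 \right)}} = \frac{1}{41 - 5} = \frac{1}{36}$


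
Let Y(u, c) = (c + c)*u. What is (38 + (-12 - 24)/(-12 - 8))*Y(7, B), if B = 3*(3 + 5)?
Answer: 66864/5 ≈ 13373.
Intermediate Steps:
B = 24 (B = 3*8 = 24)
Y(u, c) = 2*c*u (Y(u, c) = (2*c)*u = 2*c*u)
(38 + (-12 - 24)/(-12 - 8))*Y(7, B) = (38 + (-12 - 24)/(-12 - 8))*(2*24*7) = (38 - 36/(-20))*336 = (38 - 36*(-1/20))*336 = (38 + 9/5)*336 = (199/5)*336 = 66864/5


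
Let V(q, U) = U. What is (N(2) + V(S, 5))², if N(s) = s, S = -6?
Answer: 49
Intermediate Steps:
(N(2) + V(S, 5))² = (2 + 5)² = 7² = 49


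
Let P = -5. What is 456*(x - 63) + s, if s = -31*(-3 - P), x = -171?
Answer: -106766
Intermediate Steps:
s = -62 (s = -31*(-3 - 1*(-5)) = -31*(-3 + 5) = -31*2 = -62)
456*(x - 63) + s = 456*(-171 - 63) - 62 = 456*(-234) - 62 = -106704 - 62 = -106766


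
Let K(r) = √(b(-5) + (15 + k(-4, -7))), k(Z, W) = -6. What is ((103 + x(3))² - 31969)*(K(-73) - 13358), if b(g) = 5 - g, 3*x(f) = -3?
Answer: 288065270 - 21565*√19 ≈ 2.8797e+8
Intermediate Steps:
x(f) = -1 (x(f) = (⅓)*(-3) = -1)
K(r) = √19 (K(r) = √((5 - 1*(-5)) + (15 - 6)) = √((5 + 5) + 9) = √(10 + 9) = √19)
((103 + x(3))² - 31969)*(K(-73) - 13358) = ((103 - 1)² - 31969)*(√19 - 13358) = (102² - 31969)*(-13358 + √19) = (10404 - 31969)*(-13358 + √19) = -21565*(-13358 + √19) = 288065270 - 21565*√19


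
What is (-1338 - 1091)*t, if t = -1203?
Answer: 2922087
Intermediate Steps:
(-1338 - 1091)*t = (-1338 - 1091)*(-1203) = -2429*(-1203) = 2922087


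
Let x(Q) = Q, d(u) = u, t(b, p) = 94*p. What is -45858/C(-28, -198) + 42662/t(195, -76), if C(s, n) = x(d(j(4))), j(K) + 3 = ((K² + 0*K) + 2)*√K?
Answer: -54836233/39292 ≈ -1395.6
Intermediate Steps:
j(K) = -3 + √K*(2 + K²) (j(K) = -3 + ((K² + 0*K) + 2)*√K = -3 + ((K² + 0) + 2)*√K = -3 + (K² + 2)*√K = -3 + (2 + K²)*√K = -3 + √K*(2 + K²))
C(s, n) = 33 (C(s, n) = -3 + 4^(5/2) + 2*√4 = -3 + 32 + 2*2 = -3 + 32 + 4 = 33)
-45858/C(-28, -198) + 42662/t(195, -76) = -45858/33 + 42662/((94*(-76))) = -45858*1/33 + 42662/(-7144) = -15286/11 + 42662*(-1/7144) = -15286/11 - 21331/3572 = -54836233/39292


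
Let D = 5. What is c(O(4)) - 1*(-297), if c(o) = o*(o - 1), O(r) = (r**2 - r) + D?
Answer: 569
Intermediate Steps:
O(r) = 5 + r**2 - r (O(r) = (r**2 - r) + 5 = 5 + r**2 - r)
c(o) = o*(-1 + o)
c(O(4)) - 1*(-297) = (5 + 4**2 - 1*4)*(-1 + (5 + 4**2 - 1*4)) - 1*(-297) = (5 + 16 - 4)*(-1 + (5 + 16 - 4)) + 297 = 17*(-1 + 17) + 297 = 17*16 + 297 = 272 + 297 = 569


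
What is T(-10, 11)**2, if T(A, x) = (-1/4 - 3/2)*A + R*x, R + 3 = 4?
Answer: 3249/4 ≈ 812.25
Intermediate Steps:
R = 1 (R = -3 + 4 = 1)
T(A, x) = x - 7*A/4 (T(A, x) = (-1/4 - 3/2)*A + 1*x = (-1*1/4 - 3*1/2)*A + x = (-1/4 - 3/2)*A + x = -7*A/4 + x = x - 7*A/4)
T(-10, 11)**2 = (11 - 7/4*(-10))**2 = (11 + 35/2)**2 = (57/2)**2 = 3249/4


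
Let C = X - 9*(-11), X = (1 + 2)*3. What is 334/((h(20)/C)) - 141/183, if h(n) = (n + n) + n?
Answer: 183131/305 ≈ 600.43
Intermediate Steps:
X = 9 (X = 3*3 = 9)
h(n) = 3*n (h(n) = 2*n + n = 3*n)
C = 108 (C = 9 - 9*(-11) = 9 + 99 = 108)
334/((h(20)/C)) - 141/183 = 334/(((3*20)/108)) - 141/183 = 334/((60*(1/108))) - 141*1/183 = 334/(5/9) - 47/61 = 334*(9/5) - 47/61 = 3006/5 - 47/61 = 183131/305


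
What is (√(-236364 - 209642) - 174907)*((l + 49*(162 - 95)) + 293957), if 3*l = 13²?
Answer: -155997629323/3 + 9810779*I*√3686/3 ≈ -5.1999e+10 + 1.9855e+8*I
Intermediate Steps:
l = 169/3 (l = (⅓)*13² = (⅓)*169 = 169/3 ≈ 56.333)
(√(-236364 - 209642) - 174907)*((l + 49*(162 - 95)) + 293957) = (√(-236364 - 209642) - 174907)*((169/3 + 49*(162 - 95)) + 293957) = (√(-446006) - 174907)*((169/3 + 49*67) + 293957) = (11*I*√3686 - 174907)*((169/3 + 3283) + 293957) = (-174907 + 11*I*√3686)*(10018/3 + 293957) = (-174907 + 11*I*√3686)*(891889/3) = -155997629323/3 + 9810779*I*√3686/3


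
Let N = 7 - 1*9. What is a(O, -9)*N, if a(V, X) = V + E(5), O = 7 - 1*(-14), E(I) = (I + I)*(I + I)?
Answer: -242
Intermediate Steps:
E(I) = 4*I**2 (E(I) = (2*I)*(2*I) = 4*I**2)
O = 21 (O = 7 + 14 = 21)
a(V, X) = 100 + V (a(V, X) = V + 4*5**2 = V + 4*25 = V + 100 = 100 + V)
N = -2 (N = 7 - 9 = -2)
a(O, -9)*N = (100 + 21)*(-2) = 121*(-2) = -242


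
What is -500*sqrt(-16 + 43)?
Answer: -1500*sqrt(3) ≈ -2598.1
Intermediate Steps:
-500*sqrt(-16 + 43) = -1500*sqrt(3)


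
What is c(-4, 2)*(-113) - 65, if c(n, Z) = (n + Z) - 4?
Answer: 613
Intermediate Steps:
c(n, Z) = -4 + Z + n (c(n, Z) = (Z + n) - 4 = -4 + Z + n)
c(-4, 2)*(-113) - 65 = (-4 + 2 - 4)*(-113) - 65 = -6*(-113) - 65 = 678 - 65 = 613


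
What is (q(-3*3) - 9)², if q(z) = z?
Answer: 324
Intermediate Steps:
(q(-3*3) - 9)² = (-3*3 - 9)² = (-9 - 9)² = (-18)² = 324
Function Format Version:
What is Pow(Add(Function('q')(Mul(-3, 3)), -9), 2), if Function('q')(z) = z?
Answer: 324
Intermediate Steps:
Pow(Add(Function('q')(Mul(-3, 3)), -9), 2) = Pow(Add(Mul(-3, 3), -9), 2) = Pow(Add(-9, -9), 2) = Pow(-18, 2) = 324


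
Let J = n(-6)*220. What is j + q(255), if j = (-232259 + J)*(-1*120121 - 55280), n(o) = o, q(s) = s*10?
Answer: 40969992729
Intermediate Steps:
q(s) = 10*s
J = -1320 (J = -6*220 = -1320)
j = 40969990179 (j = (-232259 - 1320)*(-1*120121 - 55280) = -233579*(-120121 - 55280) = -233579*(-175401) = 40969990179)
j + q(255) = 40969990179 + 10*255 = 40969990179 + 2550 = 40969992729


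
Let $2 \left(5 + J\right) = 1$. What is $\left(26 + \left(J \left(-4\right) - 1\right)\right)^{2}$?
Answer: $1849$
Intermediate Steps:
$J = - \frac{9}{2}$ ($J = -5 + \frac{1}{2} \cdot 1 = -5 + \frac{1}{2} = - \frac{9}{2} \approx -4.5$)
$\left(26 + \left(J \left(-4\right) - 1\right)\right)^{2} = \left(26 - -17\right)^{2} = \left(26 + \left(18 - 1\right)\right)^{2} = \left(26 + 17\right)^{2} = 43^{2} = 1849$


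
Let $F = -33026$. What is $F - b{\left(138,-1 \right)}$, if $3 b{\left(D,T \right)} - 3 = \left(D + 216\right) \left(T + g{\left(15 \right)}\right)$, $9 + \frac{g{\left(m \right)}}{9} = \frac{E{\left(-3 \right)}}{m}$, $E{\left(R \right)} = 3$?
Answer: $- \frac{117817}{5} \approx -23563.0$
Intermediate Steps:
$g{\left(m \right)} = -81 + \frac{27}{m}$ ($g{\left(m \right)} = -81 + 9 \frac{3}{m} = -81 + \frac{27}{m}$)
$b{\left(D,T \right)} = 1 + \frac{\left(216 + D\right) \left(- \frac{396}{5} + T\right)}{3}$ ($b{\left(D,T \right)} = 1 + \frac{\left(D + 216\right) \left(T - \left(81 - \frac{27}{15}\right)\right)}{3} = 1 + \frac{\left(216 + D\right) \left(T + \left(-81 + 27 \cdot \frac{1}{15}\right)\right)}{3} = 1 + \frac{\left(216 + D\right) \left(T + \left(-81 + \frac{9}{5}\right)\right)}{3} = 1 + \frac{\left(216 + D\right) \left(T - \frac{396}{5}\right)}{3} = 1 + \frac{\left(216 + D\right) \left(- \frac{396}{5} + T\right)}{3}$)
$F - b{\left(138,-1 \right)} = -33026 - \left(- \frac{28507}{5} + 72 \left(-1\right) - \frac{18216}{5} + \frac{1}{3} \cdot 138 \left(-1\right)\right) = -33026 - \left(- \frac{28507}{5} - 72 - \frac{18216}{5} - 46\right) = -33026 - - \frac{47313}{5} = -33026 + \frac{47313}{5} = - \frac{117817}{5}$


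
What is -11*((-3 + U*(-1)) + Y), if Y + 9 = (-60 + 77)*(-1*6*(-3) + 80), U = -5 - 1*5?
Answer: -18304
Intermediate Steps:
U = -10 (U = -5 - 5 = -10)
Y = 1657 (Y = -9 + (-60 + 77)*(-1*6*(-3) + 80) = -9 + 17*(-6*(-3) + 80) = -9 + 17*(18 + 80) = -9 + 17*98 = -9 + 1666 = 1657)
-11*((-3 + U*(-1)) + Y) = -11*((-3 - 10*(-1)) + 1657) = -11*((-3 + 10) + 1657) = -11*(7 + 1657) = -11*1664 = -18304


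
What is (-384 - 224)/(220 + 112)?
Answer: -152/83 ≈ -1.8313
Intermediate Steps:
(-384 - 224)/(220 + 112) = -608/332 = -608*1/332 = -152/83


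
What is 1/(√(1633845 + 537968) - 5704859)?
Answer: -5704859/32545414038068 - √2171813/32545414038068 ≈ -1.7533e-7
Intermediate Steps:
1/(√(1633845 + 537968) - 5704859) = 1/(√2171813 - 5704859) = 1/(-5704859 + √2171813)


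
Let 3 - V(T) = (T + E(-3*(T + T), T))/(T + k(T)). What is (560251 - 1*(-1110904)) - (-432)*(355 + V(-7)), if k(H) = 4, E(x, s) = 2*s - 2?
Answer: 1822499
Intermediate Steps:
E(x, s) = -2 + 2*s
V(T) = 3 - (-2 + 3*T)/(4 + T) (V(T) = 3 - (T + (-2 + 2*T))/(T + 4) = 3 - (-2 + 3*T)/(4 + T))
(560251 - 1*(-1110904)) - (-432)*(355 + V(-7)) = (560251 - 1*(-1110904)) - (-432)*(355 + 14/(4 - 7)) = (560251 + 1110904) - (-432)*(355 + 14/(-3)) = 1671155 - (-432)*(355 + 14*(-⅓)) = 1671155 - (-432)*(355 - 14/3) = 1671155 - (-432)*1051/3 = 1671155 - 1*(-151344) = 1671155 + 151344 = 1822499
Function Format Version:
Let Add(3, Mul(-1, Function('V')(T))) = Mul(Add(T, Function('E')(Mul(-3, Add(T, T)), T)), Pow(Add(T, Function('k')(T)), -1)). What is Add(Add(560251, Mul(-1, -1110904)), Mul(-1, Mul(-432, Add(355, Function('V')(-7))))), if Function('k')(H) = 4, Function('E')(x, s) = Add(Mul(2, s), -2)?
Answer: 1822499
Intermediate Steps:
Function('E')(x, s) = Add(-2, Mul(2, s))
Function('V')(T) = Add(3, Mul(-1, Pow(Add(4, T), -1), Add(-2, Mul(3, T)))) (Function('V')(T) = Add(3, Mul(-1, Mul(Add(T, Add(-2, Mul(2, T))), Pow(Add(T, 4), -1)))) = Add(3, Mul(-1, Mul(Add(-2, Mul(3, T)), Pow(Add(4, T), -1)))) = Add(3, Mul(-1, Mul(Pow(Add(4, T), -1), Add(-2, Mul(3, T))))) = Add(3, Mul(-1, Pow(Add(4, T), -1), Add(-2, Mul(3, T)))))
Add(Add(560251, Mul(-1, -1110904)), Mul(-1, Mul(-432, Add(355, Function('V')(-7))))) = Add(Add(560251, Mul(-1, -1110904)), Mul(-1, Mul(-432, Add(355, Mul(14, Pow(Add(4, -7), -1)))))) = Add(Add(560251, 1110904), Mul(-1, Mul(-432, Add(355, Mul(14, Pow(-3, -1)))))) = Add(1671155, Mul(-1, Mul(-432, Add(355, Mul(14, Rational(-1, 3)))))) = Add(1671155, Mul(-1, Mul(-432, Add(355, Rational(-14, 3))))) = Add(1671155, Mul(-1, Mul(-432, Rational(1051, 3)))) = Add(1671155, Mul(-1, -151344)) = Add(1671155, 151344) = 1822499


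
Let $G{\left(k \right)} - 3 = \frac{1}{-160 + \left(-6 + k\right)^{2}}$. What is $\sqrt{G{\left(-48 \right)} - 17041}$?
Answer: $\frac{i \sqrt{32353184903}}{1378} \approx 130.53 i$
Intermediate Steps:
$G{\left(k \right)} = 3 + \frac{1}{-160 + \left(-6 + k\right)^{2}}$
$\sqrt{G{\left(-48 \right)} - 17041} = \sqrt{\frac{-479 + 3 \left(-6 - 48\right)^{2}}{-160 + \left(-6 - 48\right)^{2}} - 17041} = \sqrt{\frac{-479 + 3 \left(-54\right)^{2}}{-160 + \left(-54\right)^{2}} - 17041} = \sqrt{\frac{-479 + 3 \cdot 2916}{-160 + 2916} - 17041} = \sqrt{\frac{-479 + 8748}{2756} - 17041} = \sqrt{\frac{1}{2756} \cdot 8269 - 17041} = \sqrt{\frac{8269}{2756} - 17041} = \sqrt{- \frac{46956727}{2756}} = \frac{i \sqrt{32353184903}}{1378}$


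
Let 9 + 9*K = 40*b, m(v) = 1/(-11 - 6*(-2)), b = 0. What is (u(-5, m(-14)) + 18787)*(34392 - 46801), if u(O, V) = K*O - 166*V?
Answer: -231130034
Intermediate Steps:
m(v) = 1 (m(v) = 1/(-11 + 12) = 1/1 = 1)
K = -1 (K = -1 + (40*0)/9 = -1 + (⅑)*0 = -1 + 0 = -1)
u(O, V) = -O - 166*V
(u(-5, m(-14)) + 18787)*(34392 - 46801) = ((-1*(-5) - 166*1) + 18787)*(34392 - 46801) = ((5 - 166) + 18787)*(-12409) = (-161 + 18787)*(-12409) = 18626*(-12409) = -231130034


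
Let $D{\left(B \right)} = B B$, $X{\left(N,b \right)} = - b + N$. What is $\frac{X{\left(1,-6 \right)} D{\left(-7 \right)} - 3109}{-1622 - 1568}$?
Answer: $\frac{1383}{1595} \approx 0.86708$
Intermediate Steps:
$X{\left(N,b \right)} = N - b$
$D{\left(B \right)} = B^{2}$
$\frac{X{\left(1,-6 \right)} D{\left(-7 \right)} - 3109}{-1622 - 1568} = \frac{\left(1 - -6\right) \left(-7\right)^{2} - 3109}{-1622 - 1568} = \frac{\left(1 + 6\right) 49 - 3109}{-3190} = \left(7 \cdot 49 - 3109\right) \left(- \frac{1}{3190}\right) = \left(343 - 3109\right) \left(- \frac{1}{3190}\right) = \left(-2766\right) \left(- \frac{1}{3190}\right) = \frac{1383}{1595}$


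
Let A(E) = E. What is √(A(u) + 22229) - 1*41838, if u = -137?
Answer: -41838 + 2*√5523 ≈ -41689.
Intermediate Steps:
√(A(u) + 22229) - 1*41838 = √(-137 + 22229) - 1*41838 = √22092 - 41838 = 2*√5523 - 41838 = -41838 + 2*√5523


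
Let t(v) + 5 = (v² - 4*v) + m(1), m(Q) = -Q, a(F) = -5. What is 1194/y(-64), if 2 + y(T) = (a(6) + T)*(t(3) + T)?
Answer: 1194/5035 ≈ 0.23714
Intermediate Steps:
t(v) = -6 + v² - 4*v (t(v) = -5 + ((v² - 4*v) - 1*1) = -5 + ((v² - 4*v) - 1) = -5 + (-1 + v² - 4*v) = -6 + v² - 4*v)
y(T) = -2 + (-9 + T)*(-5 + T) (y(T) = -2 + (-5 + T)*((-6 + 3² - 4*3) + T) = -2 + (-5 + T)*((-6 + 9 - 12) + T) = -2 + (-5 + T)*(-9 + T) = -2 + (-9 + T)*(-5 + T))
1194/y(-64) = 1194/(43 + (-64)² - 14*(-64)) = 1194/(43 + 4096 + 896) = 1194/5035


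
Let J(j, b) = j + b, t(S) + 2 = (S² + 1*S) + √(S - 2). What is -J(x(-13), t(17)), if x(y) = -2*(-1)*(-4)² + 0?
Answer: -336 - √15 ≈ -339.87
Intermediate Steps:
x(y) = 32 (x(y) = 2*16 + 0 = 32 + 0 = 32)
t(S) = -2 + S + S² + √(-2 + S) (t(S) = -2 + ((S² + 1*S) + √(S - 2)) = -2 + ((S² + S) + √(-2 + S)) = -2 + ((S + S²) + √(-2 + S)) = -2 + (S + S² + √(-2 + S)) = -2 + S + S² + √(-2 + S))
J(j, b) = b + j
-J(x(-13), t(17)) = -((-2 + 17 + 17² + √(-2 + 17)) + 32) = -((-2 + 17 + 289 + √15) + 32) = -((304 + √15) + 32) = -(336 + √15) = -336 - √15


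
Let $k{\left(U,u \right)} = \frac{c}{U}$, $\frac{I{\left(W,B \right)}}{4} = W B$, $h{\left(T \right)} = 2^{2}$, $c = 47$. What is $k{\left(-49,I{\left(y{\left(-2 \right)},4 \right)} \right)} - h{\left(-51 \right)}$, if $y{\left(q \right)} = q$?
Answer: $- \frac{243}{49} \approx -4.9592$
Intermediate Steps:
$h{\left(T \right)} = 4$
$I{\left(W,B \right)} = 4 B W$ ($I{\left(W,B \right)} = 4 W B = 4 B W$)
$k{\left(U,u \right)} = \frac{47}{U}$
$k{\left(-49,I{\left(y{\left(-2 \right)},4 \right)} \right)} - h{\left(-51 \right)} = \frac{47}{-49} - 4 = 47 \left(- \frac{1}{49}\right) - 4 = - \frac{47}{49} - 4 = - \frac{243}{49}$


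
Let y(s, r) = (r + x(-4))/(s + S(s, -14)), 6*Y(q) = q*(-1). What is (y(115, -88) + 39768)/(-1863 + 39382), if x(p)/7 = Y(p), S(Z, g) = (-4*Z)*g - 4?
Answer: 781560254/737360907 ≈ 1.0599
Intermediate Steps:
Y(q) = -q/6 (Y(q) = (q*(-1))/6 = (-q)/6 = -q/6)
S(Z, g) = -4 - 4*Z*g (S(Z, g) = -4*Z*g - 4 = -4 - 4*Z*g)
x(p) = -7*p/6 (x(p) = 7*(-p/6) = -7*p/6)
y(s, r) = (14/3 + r)/(-4 + 57*s) (y(s, r) = (r - 7/6*(-4))/(s + (-4 - 4*s*(-14))) = (r + 14/3)/(s + (-4 + 56*s)) = (14/3 + r)/(-4 + 57*s))
(y(115, -88) + 39768)/(-1863 + 39382) = ((14 + 3*(-88))/(3*(-4 + 57*115)) + 39768)/(-1863 + 39382) = ((14 - 264)/(3*(-4 + 6555)) + 39768)/37519 = ((⅓)*(-250)/6551 + 39768)*(1/37519) = ((⅓)*(1/6551)*(-250) + 39768)*(1/37519) = (-250/19653 + 39768)*(1/37519) = (781560254/19653)*(1/37519) = 781560254/737360907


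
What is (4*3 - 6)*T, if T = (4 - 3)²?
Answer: 6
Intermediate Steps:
T = 1 (T = 1² = 1)
(4*3 - 6)*T = (4*3 - 6)*1 = (12 - 6)*1 = 6*1 = 6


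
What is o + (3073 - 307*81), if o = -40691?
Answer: -62485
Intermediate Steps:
o + (3073 - 307*81) = -40691 + (3073 - 307*81) = -40691 + (3073 - 1*24867) = -40691 + (3073 - 24867) = -40691 - 21794 = -62485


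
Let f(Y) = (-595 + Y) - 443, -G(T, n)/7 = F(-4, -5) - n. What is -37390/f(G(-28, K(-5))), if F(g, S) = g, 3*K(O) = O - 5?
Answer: 11217/310 ≈ 36.184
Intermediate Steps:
K(O) = -5/3 + O/3 (K(O) = (O - 5)/3 = (-5 + O)/3 = -5/3 + O/3)
G(T, n) = 28 + 7*n (G(T, n) = -7*(-4 - n) = 28 + 7*n)
f(Y) = -1038 + Y
-37390/f(G(-28, K(-5))) = -37390/(-1038 + (28 + 7*(-5/3 + (1/3)*(-5)))) = -37390/(-1038 + (28 + 7*(-5/3 - 5/3))) = -37390/(-1038 + (28 + 7*(-10/3))) = -37390/(-1038 + (28 - 70/3)) = -37390/(-1038 + 14/3) = -37390/(-3100/3) = -37390*(-3/3100) = 11217/310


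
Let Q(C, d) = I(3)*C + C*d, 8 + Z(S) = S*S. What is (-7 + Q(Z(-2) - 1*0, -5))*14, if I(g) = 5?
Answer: -98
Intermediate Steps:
Z(S) = -8 + S² (Z(S) = -8 + S*S = -8 + S²)
Q(C, d) = 5*C + C*d
(-7 + Q(Z(-2) - 1*0, -5))*14 = (-7 + ((-8 + (-2)²) - 1*0)*(5 - 5))*14 = (-7 + ((-8 + 4) + 0)*0)*14 = (-7 + (-4 + 0)*0)*14 = (-7 - 4*0)*14 = (-7 + 0)*14 = -7*14 = -98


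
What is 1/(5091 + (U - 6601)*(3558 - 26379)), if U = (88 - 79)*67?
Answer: 1/136885449 ≈ 7.3054e-9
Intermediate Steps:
U = 603 (U = 9*67 = 603)
1/(5091 + (U - 6601)*(3558 - 26379)) = 1/(5091 + (603 - 6601)*(3558 - 26379)) = 1/(5091 - 5998*(-22821)) = 1/(5091 + 136880358) = 1/136885449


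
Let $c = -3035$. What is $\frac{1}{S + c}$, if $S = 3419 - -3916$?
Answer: $\frac{1}{4300} \approx 0.00023256$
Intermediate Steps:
$S = 7335$ ($S = 3419 + 3916 = 7335$)
$\frac{1}{S + c} = \frac{1}{7335 - 3035} = \frac{1}{4300}$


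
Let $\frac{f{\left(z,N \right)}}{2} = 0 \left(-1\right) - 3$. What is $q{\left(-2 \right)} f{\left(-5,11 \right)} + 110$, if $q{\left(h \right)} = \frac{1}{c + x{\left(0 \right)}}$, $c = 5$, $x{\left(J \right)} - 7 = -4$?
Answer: $\frac{437}{4} \approx 109.25$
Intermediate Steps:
$x{\left(J \right)} = 3$ ($x{\left(J \right)} = 7 - 4 = 3$)
$f{\left(z,N \right)} = -6$ ($f{\left(z,N \right)} = 2 \left(0 \left(-1\right) - 3\right) = 2 \left(0 - 3\right) = 2 \left(-3\right) = -6$)
$q{\left(h \right)} = \frac{1}{8}$ ($q{\left(h \right)} = \frac{1}{5 + 3} = \frac{1}{8}$)
$q{\left(-2 \right)} f{\left(-5,11 \right)} + 110 = \frac{1}{8} \left(-6\right) + 110 = - \frac{3}{4} + 110 = \frac{437}{4}$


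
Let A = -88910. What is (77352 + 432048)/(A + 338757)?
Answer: 509400/249847 ≈ 2.0388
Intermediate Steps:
(77352 + 432048)/(A + 338757) = (77352 + 432048)/(-88910 + 338757) = 509400/249847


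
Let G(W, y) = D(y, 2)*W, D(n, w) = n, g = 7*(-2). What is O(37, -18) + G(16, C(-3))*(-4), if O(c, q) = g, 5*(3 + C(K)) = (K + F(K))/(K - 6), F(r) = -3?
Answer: 2542/15 ≈ 169.47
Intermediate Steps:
g = -14
C(K) = -3 + (-3 + K)/(5*(-6 + K)) (C(K) = -3 + ((K - 3)/(K - 6))/5 = -3 + ((-3 + K)/(-6 + K))/5 = -3 + (-3 + K)/(5*(-6 + K)))
G(W, y) = W*y (G(W, y) = y*W = W*y)
O(c, q) = -14
O(37, -18) + G(16, C(-3))*(-4) = -14 + (16*((87 - 14*(-3))/(5*(-6 - 3))))*(-4) = -14 + (16*((⅕)*(87 + 42)/(-9)))*(-4) = -14 + (16*((⅕)*(-⅑)*129))*(-4) = -14 + (16*(-43/15))*(-4) = -14 - 688/15*(-4) = -14 + 2752/15 = 2542/15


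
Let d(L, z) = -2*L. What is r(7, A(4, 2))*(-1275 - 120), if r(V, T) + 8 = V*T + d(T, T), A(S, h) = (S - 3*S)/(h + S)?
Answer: 20460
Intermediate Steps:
A(S, h) = -2*S/(S + h) (A(S, h) = (-2*S)/(S + h) = -2*S/(S + h))
r(V, T) = -8 - 2*T + T*V (r(V, T) = -8 + (V*T - 2*T) = -8 + (T*V - 2*T) = -8 + (-2*T + T*V) = -8 - 2*T + T*V)
r(7, A(4, 2))*(-1275 - 120) = (-8 - (-4)*4/(4 + 2) - 2*4/(4 + 2)*7)*(-1275 - 120) = (-8 - (-4)*4/6 - 2*4/6*7)*(-1395) = (-8 - (-4)*4/6 - 2*4*1/6*7)*(-1395) = (-8 - 2*(-4/3) - 4/3*7)*(-1395) = (-8 + 8/3 - 28/3)*(-1395) = -44/3*(-1395) = 20460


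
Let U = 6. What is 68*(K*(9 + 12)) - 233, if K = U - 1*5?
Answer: 1195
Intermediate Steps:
K = 1 (K = 6 - 1*5 = 6 - 5 = 1)
68*(K*(9 + 12)) - 233 = 68*(1*(9 + 12)) - 233 = 68*(1*21) - 233 = 68*21 - 233 = 1428 - 233 = 1195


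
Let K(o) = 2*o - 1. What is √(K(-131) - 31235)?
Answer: I*√31498 ≈ 177.48*I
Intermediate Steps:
K(o) = -1 + 2*o
√(K(-131) - 31235) = √((-1 + 2*(-131)) - 31235) = √((-1 - 262) - 31235) = √(-263 - 31235) = √(-31498) = I*√31498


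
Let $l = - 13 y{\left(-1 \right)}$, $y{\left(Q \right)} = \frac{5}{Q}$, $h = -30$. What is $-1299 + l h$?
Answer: $-3249$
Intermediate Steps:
$l = 65$ ($l = - 13 \frac{5}{-1} = - 13 \cdot 5 \left(-1\right) = \left(-13\right) \left(-5\right) = 65$)
$-1299 + l h = -1299 + 65 \left(-30\right) = -1299 - 1950 = -3249$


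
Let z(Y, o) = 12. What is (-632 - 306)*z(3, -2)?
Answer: -11256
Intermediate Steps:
(-632 - 306)*z(3, -2) = (-632 - 306)*12 = -938*12 = -11256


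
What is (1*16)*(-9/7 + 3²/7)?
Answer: 0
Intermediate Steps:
(1*16)*(-9/7 + 3²/7) = 16*(-9*⅐ + 9*(⅐)) = 16*(-9/7 + 9/7) = 16*0 = 0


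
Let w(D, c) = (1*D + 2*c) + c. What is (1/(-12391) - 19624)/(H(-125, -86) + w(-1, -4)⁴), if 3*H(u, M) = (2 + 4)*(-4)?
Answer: -243160985/353800223 ≈ -0.68728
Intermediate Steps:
w(D, c) = D + 3*c (w(D, c) = (D + 2*c) + c = D + 3*c)
H(u, M) = -8 (H(u, M) = ((2 + 4)*(-4))/3 = (6*(-4))/3 = (⅓)*(-24) = -8)
(1/(-12391) - 19624)/(H(-125, -86) + w(-1, -4)⁴) = (1/(-12391) - 19624)/(-8 + (-1 + 3*(-4))⁴) = (-1/12391 - 19624)/(-8 + (-1 - 12)⁴) = -243160985/(12391*(-8 + (-13)⁴)) = -243160985/(12391*(-8 + 28561)) = -243160985/12391/28553 = -243160985/12391*1/28553 = -243160985/353800223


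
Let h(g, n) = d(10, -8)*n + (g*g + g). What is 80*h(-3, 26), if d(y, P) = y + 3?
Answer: 27520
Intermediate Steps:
d(y, P) = 3 + y
h(g, n) = g + g² + 13*n (h(g, n) = (3 + 10)*n + (g*g + g) = 13*n + (g² + g) = 13*n + (g + g²) = g + g² + 13*n)
80*h(-3, 26) = 80*(-3 + (-3)² + 13*26) = 80*(-3 + 9 + 338) = 80*344 = 27520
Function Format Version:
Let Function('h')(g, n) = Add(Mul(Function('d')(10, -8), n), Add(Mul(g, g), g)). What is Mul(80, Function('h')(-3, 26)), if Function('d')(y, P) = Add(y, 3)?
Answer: 27520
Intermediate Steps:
Function('d')(y, P) = Add(3, y)
Function('h')(g, n) = Add(g, Pow(g, 2), Mul(13, n)) (Function('h')(g, n) = Add(Mul(Add(3, 10), n), Add(Mul(g, g), g)) = Add(Mul(13, n), Add(Pow(g, 2), g)) = Add(Mul(13, n), Add(g, Pow(g, 2))) = Add(g, Pow(g, 2), Mul(13, n)))
Mul(80, Function('h')(-3, 26)) = Mul(80, Add(-3, Pow(-3, 2), Mul(13, 26))) = Mul(80, Add(-3, 9, 338)) = Mul(80, 344) = 27520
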